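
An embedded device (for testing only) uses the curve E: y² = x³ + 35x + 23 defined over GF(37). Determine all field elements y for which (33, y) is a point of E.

x³ + 35x + 23 = 37115 ≡ 4 (mod 37).
Square roots of 4 mod 37: 2 and 35 (since 2² = 4 ≡ 4).

2, 35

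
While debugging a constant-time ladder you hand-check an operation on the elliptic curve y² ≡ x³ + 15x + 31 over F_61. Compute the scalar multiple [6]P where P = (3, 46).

Repeated addition: build up to 6P.
2P: tangent at (3, 46): λ = (3·3² + 15)/(2·46) ≡ 42/31. 31⁻¹ ≡ 2 (mod 61), so λ ≡ 42·2 ≡ 23.
  x = λ² - 3 - 3 = 529 - 6 ≡ 35; y = λ·(3 - 35) - 46 ≡ 11. → (35, 11)
3P: (35, 11) + (3, 46). λ = (46 - 11)/(3 - 35) ≡ 35/29 mod 61. 29⁻¹ ≡ 40 (mod 61), so λ ≡ 58.
  x = λ² - 35 - 3 = 3364 - 38 ≡ 32; y = λ·(35 - 32) - 11 ≡ 41. → (32, 41)
4P: (32, 41) + (3, 46). λ = (46 - 41)/(3 - 32) ≡ 5/32 mod 61. 32⁻¹ ≡ 21 (mod 61) since 32·21 = 672 ≡ 1, so λ ≡ 44.
  x = λ² - 32 - 3 = 1936 - 35 ≡ 10; y = λ·(32 - 10) - 41 ≡ 12. → (10, 12)
5P: (10, 12) + (3, 46). λ = (46 - 12)/(3 - 10) ≡ 34/54 mod 61. 54⁻¹ ≡ 26 (mod 61) since 54·26 = 1404 ≡ 1, so λ ≡ 30.
  x = λ² - 10 - 3 = 900 - 13 ≡ 33; y = λ·(10 - 33) - 12 ≡ 30. → (33, 30)
6P: (33, 30) + (3, 46). λ = (46 - 30)/(3 - 33) ≡ 16/31 mod 61. 31⁻¹ ≡ 2 (mod 61), so λ ≡ 32.
  x = λ² - 33 - 3 = 1024 - 36 ≡ 12; y = λ·(33 - 12) - 30 ≡ 32. → (12, 32)

(12, 32)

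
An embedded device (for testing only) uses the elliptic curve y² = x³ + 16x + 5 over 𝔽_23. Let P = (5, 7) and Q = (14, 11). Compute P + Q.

(13, 15)

(5, 7) + (14, 11). λ = (11 - 7)/(14 - 5) ≡ 4/9 mod 23. 9⁻¹ ≡ 18 (mod 23) since 9·18 = 162 ≡ 1, so λ ≡ 3.
  x = λ² - 5 - 14 = 9 - 19 ≡ 13; y = λ·(5 - 13) - 7 ≡ 15. → (13, 15)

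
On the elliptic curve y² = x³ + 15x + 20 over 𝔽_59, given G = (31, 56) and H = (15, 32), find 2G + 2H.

(50, 49)

First 2G:
Repeated addition: build up to 2G.
2G: tangent at (31, 56): λ = (3·31² + 15)/(2·56) ≡ 7/53. 53⁻¹ ≡ 49 (mod 59), so λ ≡ 7·49 ≡ 48.
  x = λ² - 31 - 31 = 2304 - 62 ≡ 0; y = λ·(31 - 0) - 56 ≡ 16. → (0, 16)
2G = (0, 16).
Next 2H:
Repeated addition: build up to 2H.
2H: tangent at (15, 32): λ = (3·15² + 15)/(2·32) ≡ 41/5. 5⁻¹ ≡ 12 (mod 59) since 5·12 = 60 ≡ 1, so λ ≡ 41·12 ≡ 20.
  x = λ² - 15 - 15 = 400 - 30 ≡ 16; y = λ·(15 - 16) - 32 ≡ 7. → (16, 7)
2H = (16, 7).
Finally 2G + 2H:
(0, 16) + (16, 7). λ = (7 - 16)/(16 - 0) ≡ 50/16 mod 59. 16⁻¹ ≡ 48 (mod 59), so λ ≡ 40.
  x = λ² - 0 - 16 = 1600 - 16 ≡ 50; y = λ·(0 - 50) - 16 ≡ 49. → (50, 49)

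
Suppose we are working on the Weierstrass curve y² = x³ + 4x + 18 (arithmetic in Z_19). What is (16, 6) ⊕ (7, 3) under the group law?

(16, 6) + (7, 3). λ = (3 - 6)/(7 - 16) ≡ 16/10 mod 19. 10⁻¹ ≡ 2 (mod 19) since 10·2 = 20 ≡ 1, so λ ≡ 13.
  x = λ² - 16 - 7 = 169 - 23 ≡ 13; y = λ·(16 - 13) - 6 ≡ 14. → (13, 14)

(13, 14)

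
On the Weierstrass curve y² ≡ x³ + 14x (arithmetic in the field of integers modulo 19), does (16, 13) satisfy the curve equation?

y² = 13² ≡ 17; x³ + 14x + 0 = 4320 ≡ 7 (mod 19). 17 ≠ 7.

no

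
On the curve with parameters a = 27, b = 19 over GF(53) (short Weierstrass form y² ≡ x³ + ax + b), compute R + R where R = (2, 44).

tangent at (2, 44): λ = (3·2² + 27)/(2·44) ≡ 39/35. 35⁻¹ ≡ 50 (mod 53), so λ ≡ 39·50 ≡ 42.
  x = λ² - 2 - 2 = 1764 - 4 ≡ 11; y = λ·(2 - 11) - 44 ≡ 2. → (11, 2)

(11, 2)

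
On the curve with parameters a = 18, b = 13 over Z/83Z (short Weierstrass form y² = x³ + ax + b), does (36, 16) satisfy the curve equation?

y² = 16² ≡ 7; x³ + 18x + 13 = 47317 ≡ 7 (mod 83). 7 = 7.

yes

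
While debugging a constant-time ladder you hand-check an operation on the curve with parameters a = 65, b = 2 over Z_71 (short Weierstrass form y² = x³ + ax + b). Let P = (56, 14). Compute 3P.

Repeated addition: build up to 3P.
2P: tangent at (56, 14): λ = (3·56² + 65)/(2·14) ≡ 30/28. 28⁻¹ ≡ 33 (mod 71) since 28·33 = 924 ≡ 1, so λ ≡ 30·33 ≡ 67.
  x = λ² - 56 - 56 = 4489 - 112 ≡ 46; y = λ·(56 - 46) - 14 ≡ 17. → (46, 17)
3P: (46, 17) + (56, 14). λ = (14 - 17)/(56 - 46) ≡ 68/10 mod 71. 10⁻¹ ≡ 64 (mod 71) since 10·64 = 640 ≡ 1, so λ ≡ 21.
  x = λ² - 46 - 56 = 441 - 102 ≡ 55; y = λ·(46 - 55) - 17 ≡ 7. → (55, 7)

(55, 7)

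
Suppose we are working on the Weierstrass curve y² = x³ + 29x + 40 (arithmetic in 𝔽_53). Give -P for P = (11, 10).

(11, 43)

-(11, 10) = (11, -10 mod 53) = (11, 43).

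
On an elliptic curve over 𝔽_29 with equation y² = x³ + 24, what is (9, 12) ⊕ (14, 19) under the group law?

(1, 5)

(9, 12) + (14, 19). λ = (19 - 12)/(14 - 9) ≡ 7/5 mod 29. 5⁻¹ ≡ 6 (mod 29), so λ ≡ 13.
  x = λ² - 9 - 14 = 169 - 23 ≡ 1; y = λ·(9 - 1) - 12 ≡ 5. → (1, 5)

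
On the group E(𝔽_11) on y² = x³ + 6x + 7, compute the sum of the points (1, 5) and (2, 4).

(1, 5) + (2, 4). λ = (4 - 5)/(2 - 1) ≡ 10/1 mod 11. 1⁻¹ ≡ 1 (mod 11) since 1·1 = 1 ≡ 1, so λ ≡ 10.
  x = λ² - 1 - 2 = 100 - 3 ≡ 9; y = λ·(1 - 9) - 5 ≡ 3. → (9, 3)

(9, 3)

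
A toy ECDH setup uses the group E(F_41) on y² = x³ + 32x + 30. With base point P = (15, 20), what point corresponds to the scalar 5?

(35, 14)

Double-and-add on 5 = (101)₂. Start with P = (15, 20) for the leading 1-bit.
double: tangent at (15, 20): λ = (3·15² + 32)/(2·20) ≡ 10/40. 40⁻¹ ≡ 40 (mod 41) since 40·40 = 1600 ≡ 1, so λ ≡ 10·40 ≡ 31.
  x = λ² - 15 - 15 = 961 - 30 ≡ 29; y = λ·(15 - 29) - 20 ≡ 38. → (29, 38)
double: tangent at (29, 38): λ = (3·29² + 32)/(2·38) ≡ 13/35. 35⁻¹ ≡ 34 (mod 41), so λ ≡ 13·34 ≡ 32.
  x = λ² - 29 - 29 = 1024 - 58 ≡ 23; y = λ·(29 - 23) - 38 ≡ 31. → (23, 31)
add P: (23, 31) + (15, 20). λ = (20 - 31)/(15 - 23) ≡ 30/33 mod 41. 33⁻¹ ≡ 5 (mod 41), so λ ≡ 27.
  x = λ² - 23 - 15 = 729 - 38 ≡ 35; y = λ·(23 - 35) - 31 ≡ 14. → (35, 14)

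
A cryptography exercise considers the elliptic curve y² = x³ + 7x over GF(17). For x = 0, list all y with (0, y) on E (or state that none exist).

0

x³ + 7x + 0 = 0 ≡ 0 (mod 17).
Only y = 0 satisfies y² ≡ 0.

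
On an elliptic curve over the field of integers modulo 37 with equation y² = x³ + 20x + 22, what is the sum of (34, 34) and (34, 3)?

O

The two points share x = 34 and their y-coordinates satisfy 34 + 3 ≡ 0 (mod 37), so they are inverses. Their sum is O.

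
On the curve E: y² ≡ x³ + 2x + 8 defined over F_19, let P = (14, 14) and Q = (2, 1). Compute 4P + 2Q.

(18, 9)

First 4P:
Double-and-add on 4 = (100)₂. Start with P = (14, 14) for the leading 1-bit.
double: tangent at (14, 14): λ = (3·14² + 2)/(2·14) ≡ 1/9. 9⁻¹ ≡ 17 (mod 19), so λ ≡ 1·17 ≡ 17.
  x = λ² - 14 - 14 = 289 - 28 ≡ 14; y = λ·(14 - 14) - 14 ≡ 5. → (14, 5)
double: tangent at (14, 5): λ = (3·14² + 2)/(2·5) ≡ 1/10. 10⁻¹ ≡ 2 (mod 19) since 10·2 = 20 ≡ 1, so λ ≡ 1·2 ≡ 2.
  x = λ² - 14 - 14 = 4 - 28 ≡ 14; y = λ·(14 - 14) - 5 ≡ 14. → (14, 14)
4P = (14, 14).
Next 2Q:
Repeated addition: build up to 2Q.
2Q: tangent at (2, 1): λ = (3·2² + 2)/(2·1) ≡ 14/2. 2⁻¹ ≡ 10 (mod 19) since 2·10 = 20 ≡ 1, so λ ≡ 14·10 ≡ 7.
  x = λ² - 2 - 2 = 49 - 4 ≡ 7; y = λ·(2 - 7) - 1 ≡ 2. → (7, 2)
2Q = (7, 2).
Finally 4P + 2Q:
(14, 14) + (7, 2). λ = (2 - 14)/(7 - 14) ≡ 7/12 mod 19. 12⁻¹ ≡ 8 (mod 19), so λ ≡ 18.
  x = λ² - 14 - 7 = 324 - 21 ≡ 18; y = λ·(14 - 18) - 14 ≡ 9. → (18, 9)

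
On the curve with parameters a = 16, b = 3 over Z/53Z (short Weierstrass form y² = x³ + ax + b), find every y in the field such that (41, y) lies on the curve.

16, 37

x³ + 16x + 3 = 69580 ≡ 44 (mod 53).
Square roots of 44 mod 53: 16 and 37 (since 16² = 256 ≡ 44).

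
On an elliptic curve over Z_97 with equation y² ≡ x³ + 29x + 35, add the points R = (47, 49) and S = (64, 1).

(95, 58)

(47, 49) + (64, 1). λ = (1 - 49)/(64 - 47) ≡ 49/17 mod 97. 17⁻¹ ≡ 40 (mod 97) since 17·40 = 680 ≡ 1, so λ ≡ 20.
  x = λ² - 47 - 64 = 400 - 111 ≡ 95; y = λ·(47 - 95) - 49 ≡ 58. → (95, 58)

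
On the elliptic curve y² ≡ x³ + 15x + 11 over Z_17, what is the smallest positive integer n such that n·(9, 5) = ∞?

2P: tangent at (9, 5): λ = (3·9² + 15)/(2·5) ≡ 3/10. 10⁻¹ ≡ 12 (mod 17) since 10·12 = 120 ≡ 1, so λ ≡ 3·12 ≡ 2.
  x = λ² - 9 - 9 = 4 - 18 ≡ 3; y = λ·(9 - 3) - 5 ≡ 7. → (3, 7)
3P: (3, 7) + (9, 5). λ = (5 - 7)/(9 - 3) ≡ 15/6 mod 17. 6⁻¹ ≡ 3 (mod 17) since 6·3 = 18 ≡ 1, so λ ≡ 11.
  x = λ² - 3 - 9 = 121 - 12 ≡ 7; y = λ·(3 - 7) - 7 ≡ 0. → (7, 0)
4P: (7, 0) + (9, 5). λ = (5 - 0)/(9 - 7) ≡ 5/2 mod 17. 2⁻¹ ≡ 9 (mod 17), so λ ≡ 11.
  x = λ² - 7 - 9 = 121 - 16 ≡ 3; y = λ·(7 - 3) - 0 ≡ 10. → (3, 10)
5P: (3, 10) + (9, 5). λ = (5 - 10)/(9 - 3) ≡ 12/6 mod 17. 6⁻¹ ≡ 3 (mod 17), so λ ≡ 2.
  x = λ² - 3 - 9 = 4 - 12 ≡ 9; y = λ·(3 - 9) - 10 ≡ 12. → (9, 12)
6P: (9, 12) + (9, 5): same x and y₁ ≡ -y₂, so the sum is ∞.
6P = ∞, so the order is 6.

6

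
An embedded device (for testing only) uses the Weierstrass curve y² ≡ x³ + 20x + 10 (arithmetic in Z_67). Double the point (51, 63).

(36, 34)

tangent at (51, 63): λ = (3·51² + 20)/(2·63) ≡ 51/59. 59⁻¹ ≡ 25 (mod 67) since 59·25 = 1475 ≡ 1, so λ ≡ 51·25 ≡ 2.
  x = λ² - 51 - 51 = 4 - 102 ≡ 36; y = λ·(51 - 36) - 63 ≡ 34. → (36, 34)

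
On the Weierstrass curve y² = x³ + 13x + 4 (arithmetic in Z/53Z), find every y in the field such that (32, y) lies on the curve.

13, 40

x³ + 13x + 4 = 33188 ≡ 10 (mod 53).
Square roots of 10 mod 53: 13 and 40 (since 13² = 169 ≡ 10).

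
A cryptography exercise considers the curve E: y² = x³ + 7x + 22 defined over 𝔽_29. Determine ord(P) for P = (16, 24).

10

2P: tangent at (16, 24): λ = (3·16² + 7)/(2·24) ≡ 21/19. 19⁻¹ ≡ 26 (mod 29) since 19·26 = 494 ≡ 1, so λ ≡ 21·26 ≡ 24.
  x = λ² - 16 - 16 = 576 - 32 ≡ 22; y = λ·(16 - 22) - 24 ≡ 6. → (22, 6)
3P: (22, 6) + (16, 24). λ = (24 - 6)/(16 - 22) ≡ 18/23 mod 29. 23⁻¹ ≡ 24 (mod 29), so λ ≡ 26.
  x = λ² - 22 - 16 = 676 - 38 ≡ 0; y = λ·(22 - 0) - 6 ≡ 15. → (0, 15)
4P: (0, 15) + (16, 24). λ = (24 - 15)/(16 - 0) ≡ 9/16 mod 29. 16⁻¹ ≡ 20 (mod 29) since 16·20 = 320 ≡ 1, so λ ≡ 6.
  x = λ² - 0 - 16 = 36 - 16 ≡ 20; y = λ·(0 - 20) - 15 ≡ 10. → (20, 10)
5P: (20, 10) + (16, 24). λ = (24 - 10)/(16 - 20) ≡ 14/25 mod 29. 25⁻¹ ≡ 7 (mod 29), so λ ≡ 11.
  x = λ² - 20 - 16 = 121 - 36 ≡ 27; y = λ·(20 - 27) - 10 ≡ 0. → (27, 0)
6P: (27, 0) + (16, 24). λ = (24 - 0)/(16 - 27) ≡ 24/18 mod 29. 18⁻¹ ≡ 21 (mod 29), so λ ≡ 11.
  x = λ² - 27 - 16 = 121 - 43 ≡ 20; y = λ·(27 - 20) - 0 ≡ 19. → (20, 19)
7P: (20, 19) + (16, 24). λ = (24 - 19)/(16 - 20) ≡ 5/25 mod 29. 25⁻¹ ≡ 7 (mod 29), so λ ≡ 6.
  x = λ² - 20 - 16 = 36 - 36 ≡ 0; y = λ·(20 - 0) - 19 ≡ 14. → (0, 14)
8P: (0, 14) + (16, 24). λ = (24 - 14)/(16 - 0) ≡ 10/16 mod 29. 16⁻¹ ≡ 20 (mod 29) since 16·20 = 320 ≡ 1, so λ ≡ 26.
  x = λ² - 0 - 16 = 676 - 16 ≡ 22; y = λ·(0 - 22) - 14 ≡ 23. → (22, 23)
9P: (22, 23) + (16, 24). λ = (24 - 23)/(16 - 22) ≡ 1/23 mod 29. 23⁻¹ ≡ 24 (mod 29), so λ ≡ 24.
  x = λ² - 22 - 16 = 576 - 38 ≡ 16; y = λ·(22 - 16) - 23 ≡ 5. → (16, 5)
10P: (16, 5) + (16, 24): same x and y₁ ≡ -y₂, so the sum is O.
10P = O, so the order is 10.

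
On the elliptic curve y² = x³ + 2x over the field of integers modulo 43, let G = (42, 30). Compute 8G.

Repeated addition: build up to 8G.
2G: tangent at (42, 30): λ = (3·42² + 2)/(2·30) ≡ 5/17. 17⁻¹ ≡ 38 (mod 43) since 17·38 = 646 ≡ 1, so λ ≡ 5·38 ≡ 18.
  x = λ² - 42 - 42 = 324 - 84 ≡ 25; y = λ·(42 - 25) - 30 ≡ 18. → (25, 18)
3G: (25, 18) + (42, 30). λ = (30 - 18)/(42 - 25) ≡ 12/17 mod 43. 17⁻¹ ≡ 38 (mod 43), so λ ≡ 26.
  x = λ² - 25 - 42 = 676 - 67 ≡ 7; y = λ·(25 - 7) - 18 ≡ 20. → (7, 20)
4G: (7, 20) + (42, 30). λ = (30 - 20)/(42 - 7) ≡ 10/35 mod 43. 35⁻¹ ≡ 16 (mod 43), so λ ≡ 31.
  x = λ² - 7 - 42 = 961 - 49 ≡ 9; y = λ·(7 - 9) - 20 ≡ 4. → (9, 4)
5G: (9, 4) + (42, 30). λ = (30 - 4)/(42 - 9) ≡ 26/33 mod 43. 33⁻¹ ≡ 30 (mod 43) since 33·30 = 990 ≡ 1, so λ ≡ 6.
  x = λ² - 9 - 42 = 36 - 51 ≡ 28; y = λ·(9 - 28) - 4 ≡ 11. → (28, 11)
6G: (28, 11) + (42, 30). λ = (30 - 11)/(42 - 28) ≡ 19/14 mod 43. 14⁻¹ ≡ 40 (mod 43) since 14·40 = 560 ≡ 1, so λ ≡ 29.
  x = λ² - 28 - 42 = 841 - 70 ≡ 40; y = λ·(28 - 40) - 11 ≡ 28. → (40, 28)
7G: (40, 28) + (42, 30). λ = (30 - 28)/(42 - 40) ≡ 2/2 mod 43. 2⁻¹ ≡ 22 (mod 43), so λ ≡ 1.
  x = λ² - 40 - 42 = 1 - 82 ≡ 5; y = λ·(40 - 5) - 28 ≡ 7. → (5, 7)
8G: (5, 7) + (42, 30). λ = (30 - 7)/(42 - 5) ≡ 23/37 mod 43. 37⁻¹ ≡ 7 (mod 43), so λ ≡ 32.
  x = λ² - 5 - 42 = 1024 - 47 ≡ 31; y = λ·(5 - 31) - 7 ≡ 21. → (31, 21)

(31, 21)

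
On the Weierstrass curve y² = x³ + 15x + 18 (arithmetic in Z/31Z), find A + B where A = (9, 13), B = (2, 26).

(7, 1)

(9, 13) + (2, 26). λ = (26 - 13)/(2 - 9) ≡ 13/24 mod 31. 24⁻¹ ≡ 22 (mod 31) since 24·22 = 528 ≡ 1, so λ ≡ 7.
  x = λ² - 9 - 2 = 49 - 11 ≡ 7; y = λ·(9 - 7) - 13 ≡ 1. → (7, 1)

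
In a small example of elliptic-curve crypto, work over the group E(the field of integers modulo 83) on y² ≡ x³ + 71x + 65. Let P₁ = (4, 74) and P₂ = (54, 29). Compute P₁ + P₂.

(4, 74) + (54, 29). λ = (29 - 74)/(54 - 4) ≡ 38/50 mod 83. 50⁻¹ ≡ 5 (mod 83) since 50·5 = 250 ≡ 1, so λ ≡ 24.
  x = λ² - 4 - 54 = 576 - 58 ≡ 20; y = λ·(4 - 20) - 74 ≡ 40. → (20, 40)

(20, 40)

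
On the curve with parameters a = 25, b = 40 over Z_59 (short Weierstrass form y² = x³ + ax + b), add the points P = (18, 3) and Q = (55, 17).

(18, 3) + (55, 17). λ = (17 - 3)/(55 - 18) ≡ 14/37 mod 59. 37⁻¹ ≡ 8 (mod 59), so λ ≡ 53.
  x = λ² - 18 - 55 = 2809 - 73 ≡ 22; y = λ·(18 - 22) - 3 ≡ 21. → (22, 21)

(22, 21)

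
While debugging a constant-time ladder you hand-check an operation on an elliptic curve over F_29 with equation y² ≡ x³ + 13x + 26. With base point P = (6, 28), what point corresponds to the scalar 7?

(10, 24)

Double-and-add on 7 = (111)₂. Start with P = (6, 28) for the leading 1-bit.
double: tangent at (6, 28): λ = (3·6² + 13)/(2·28) ≡ 5/27. 27⁻¹ ≡ 14 (mod 29), so λ ≡ 5·14 ≡ 12.
  x = λ² - 6 - 6 = 144 - 12 ≡ 16; y = λ·(6 - 16) - 28 ≡ 26. → (16, 26)
add P: (16, 26) + (6, 28). λ = (28 - 26)/(6 - 16) ≡ 2/19 mod 29. 19⁻¹ ≡ 26 (mod 29), so λ ≡ 23.
  x = λ² - 16 - 6 = 529 - 22 ≡ 14; y = λ·(16 - 14) - 26 ≡ 20. → (14, 20)
double: tangent at (14, 20): λ = (3·14² + 13)/(2·20) ≡ 21/11. 11⁻¹ ≡ 8 (mod 29) since 11·8 = 88 ≡ 1, so λ ≡ 21·8 ≡ 23.
  x = λ² - 14 - 14 = 529 - 28 ≡ 8; y = λ·(14 - 8) - 20 ≡ 2. → (8, 2)
add P: (8, 2) + (6, 28). λ = (28 - 2)/(6 - 8) ≡ 26/27 mod 29. 27⁻¹ ≡ 14 (mod 29) since 27·14 = 378 ≡ 1, so λ ≡ 16.
  x = λ² - 8 - 6 = 256 - 14 ≡ 10; y = λ·(8 - 10) - 2 ≡ 24. → (10, 24)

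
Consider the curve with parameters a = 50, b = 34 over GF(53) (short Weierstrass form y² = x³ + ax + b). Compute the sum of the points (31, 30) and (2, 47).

(9, 43)

(31, 30) + (2, 47). λ = (47 - 30)/(2 - 31) ≡ 17/24 mod 53. 24⁻¹ ≡ 42 (mod 53), so λ ≡ 25.
  x = λ² - 31 - 2 = 625 - 33 ≡ 9; y = λ·(31 - 9) - 30 ≡ 43. → (9, 43)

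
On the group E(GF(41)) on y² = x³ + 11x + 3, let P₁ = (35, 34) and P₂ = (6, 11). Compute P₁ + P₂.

(33, 10)

(35, 34) + (6, 11). λ = (11 - 34)/(6 - 35) ≡ 18/12 mod 41. 12⁻¹ ≡ 24 (mod 41) since 12·24 = 288 ≡ 1, so λ ≡ 22.
  x = λ² - 35 - 6 = 484 - 41 ≡ 33; y = λ·(35 - 33) - 34 ≡ 10. → (33, 10)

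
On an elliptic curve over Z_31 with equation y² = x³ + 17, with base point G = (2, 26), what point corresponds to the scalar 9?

Double-and-add on 9 = (1001)₂. Start with G = (2, 26) for the leading 1-bit.
double: tangent at (2, 26): λ = (3·2² + 0)/(2·26) ≡ 12/21. 21⁻¹ ≡ 3 (mod 31) since 21·3 = 63 ≡ 1, so λ ≡ 12·3 ≡ 5.
  x = λ² - 2 - 2 = 25 - 4 ≡ 21; y = λ·(2 - 21) - 26 ≡ 3. → (21, 3)
double: tangent at (21, 3): λ = (3·21² + 0)/(2·3) ≡ 21/6. 6⁻¹ ≡ 26 (mod 31), so λ ≡ 21·26 ≡ 19.
  x = λ² - 21 - 21 = 361 - 42 ≡ 9; y = λ·(21 - 9) - 3 ≡ 8. → (9, 8)
double: tangent at (9, 8): λ = (3·9² + 0)/(2·8) ≡ 26/16. 16⁻¹ ≡ 2 (mod 31) since 16·2 = 32 ≡ 1, so λ ≡ 26·2 ≡ 21.
  x = λ² - 9 - 9 = 441 - 18 ≡ 20; y = λ·(9 - 20) - 8 ≡ 9. → (20, 9)
add G: (20, 9) + (2, 26). λ = (26 - 9)/(2 - 20) ≡ 17/13 mod 31. 13⁻¹ ≡ 12 (mod 31), so λ ≡ 18.
  x = λ² - 20 - 2 = 324 - 22 ≡ 23; y = λ·(20 - 23) - 9 ≡ 30. → (23, 30)

(23, 30)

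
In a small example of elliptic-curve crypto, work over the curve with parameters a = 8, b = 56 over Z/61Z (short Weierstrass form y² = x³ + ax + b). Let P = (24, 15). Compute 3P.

Repeated addition: build up to 3P.
2P: tangent at (24, 15): λ = (3·24² + 8)/(2·15) ≡ 28/30. 30⁻¹ ≡ 59 (mod 61) since 30·59 = 1770 ≡ 1, so λ ≡ 28·59 ≡ 5.
  x = λ² - 24 - 24 = 25 - 48 ≡ 38; y = λ·(24 - 38) - 15 ≡ 37. → (38, 37)
3P: (38, 37) + (24, 15). λ = (15 - 37)/(24 - 38) ≡ 39/47 mod 61. 47⁻¹ ≡ 13 (mod 61), so λ ≡ 19.
  x = λ² - 38 - 24 = 361 - 62 ≡ 55; y = λ·(38 - 55) - 37 ≡ 6. → (55, 6)

(55, 6)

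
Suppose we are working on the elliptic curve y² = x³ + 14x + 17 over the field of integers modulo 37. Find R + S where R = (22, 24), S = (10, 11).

(9, 24)

(22, 24) + (10, 11). λ = (11 - 24)/(10 - 22) ≡ 24/25 mod 37. 25⁻¹ ≡ 3 (mod 37), so λ ≡ 35.
  x = λ² - 22 - 10 = 1225 - 32 ≡ 9; y = λ·(22 - 9) - 24 ≡ 24. → (9, 24)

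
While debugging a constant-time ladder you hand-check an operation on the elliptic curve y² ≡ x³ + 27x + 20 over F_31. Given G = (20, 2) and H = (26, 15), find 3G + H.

(23, 6)

First 3G:
Repeated addition: build up to 3G.
2G: tangent at (20, 2): λ = (3·20² + 27)/(2·2) ≡ 18/4. 4⁻¹ ≡ 8 (mod 31), so λ ≡ 18·8 ≡ 20.
  x = λ² - 20 - 20 = 400 - 40 ≡ 19; y = λ·(20 - 19) - 2 ≡ 18. → (19, 18)
3G: (19, 18) + (20, 2). λ = (2 - 18)/(20 - 19) ≡ 15/1 mod 31. 1⁻¹ ≡ 1 (mod 31) since 1·1 = 1 ≡ 1, so λ ≡ 15.
  x = λ² - 19 - 20 = 225 - 39 ≡ 0; y = λ·(19 - 0) - 18 ≡ 19. → (0, 19)
3G = (0, 19).
Finally 3G + H:
(0, 19) + (26, 15). λ = (15 - 19)/(26 - 0) ≡ 27/26 mod 31. 26⁻¹ ≡ 6 (mod 31), so λ ≡ 7.
  x = λ² - 0 - 26 = 49 - 26 ≡ 23; y = λ·(0 - 23) - 19 ≡ 6. → (23, 6)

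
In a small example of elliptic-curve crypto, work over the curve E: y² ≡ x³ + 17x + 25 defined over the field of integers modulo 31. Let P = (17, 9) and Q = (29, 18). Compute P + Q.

(17, 9) + (29, 18). λ = (18 - 9)/(29 - 17) ≡ 9/12 mod 31. 12⁻¹ ≡ 13 (mod 31) since 12·13 = 156 ≡ 1, so λ ≡ 24.
  x = λ² - 17 - 29 = 576 - 46 ≡ 3; y = λ·(17 - 3) - 9 ≡ 17. → (3, 17)

(3, 17)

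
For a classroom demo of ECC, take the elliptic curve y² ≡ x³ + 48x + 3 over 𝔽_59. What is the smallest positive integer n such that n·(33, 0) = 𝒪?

2P: (33, 0) + (33, 0): same x and y₁ ≡ -y₂, so the sum is 𝒪.
2P = 𝒪, so the order is 2.

2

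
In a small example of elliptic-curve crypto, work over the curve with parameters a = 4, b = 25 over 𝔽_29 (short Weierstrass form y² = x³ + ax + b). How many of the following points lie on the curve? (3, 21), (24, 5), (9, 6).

3

(3, 21): 21² ≡ 6, rhs ≡ 6 → on.
(24, 5): 5² ≡ 25, rhs ≡ 25 → on.
(9, 6): 6² ≡ 7, rhs ≡ 7 → on.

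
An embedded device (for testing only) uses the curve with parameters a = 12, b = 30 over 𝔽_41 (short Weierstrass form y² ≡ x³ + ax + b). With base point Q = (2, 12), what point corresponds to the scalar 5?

Double-and-add on 5 = (101)₂. Start with Q = (2, 12) for the leading 1-bit.
double: tangent at (2, 12): λ = (3·2² + 12)/(2·12) ≡ 24/24. 24⁻¹ ≡ 12 (mod 41), so λ ≡ 24·12 ≡ 1.
  x = λ² - 2 - 2 = 1 - 4 ≡ 38; y = λ·(2 - 38) - 12 ≡ 34. → (38, 34)
double: tangent at (38, 34): λ = (3·38² + 12)/(2·34) ≡ 39/27. 27⁻¹ ≡ 38 (mod 41), so λ ≡ 39·38 ≡ 6.
  x = λ² - 38 - 38 = 36 - 76 ≡ 1; y = λ·(38 - 1) - 34 ≡ 24. → (1, 24)
add Q: (1, 24) + (2, 12). λ = (12 - 24)/(2 - 1) ≡ 29/1 mod 41. 1⁻¹ ≡ 1 (mod 41) since 1·1 = 1 ≡ 1, so λ ≡ 29.
  x = λ² - 1 - 2 = 841 - 3 ≡ 18; y = λ·(1 - 18) - 24 ≡ 16. → (18, 16)

(18, 16)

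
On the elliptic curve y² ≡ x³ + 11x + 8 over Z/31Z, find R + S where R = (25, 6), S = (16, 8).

(0, 16)

(25, 6) + (16, 8). λ = (8 - 6)/(16 - 25) ≡ 2/22 mod 31. 22⁻¹ ≡ 24 (mod 31), so λ ≡ 17.
  x = λ² - 25 - 16 = 289 - 41 ≡ 0; y = λ·(25 - 0) - 6 ≡ 16. → (0, 16)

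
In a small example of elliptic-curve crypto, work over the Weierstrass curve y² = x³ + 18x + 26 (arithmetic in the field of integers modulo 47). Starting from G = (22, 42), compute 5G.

O

Repeated addition: build up to 5G.
2G: tangent at (22, 42): λ = (3·22² + 18)/(2·42) ≡ 13/37. 37⁻¹ ≡ 14 (mod 47), so λ ≡ 13·14 ≡ 41.
  x = λ² - 22 - 22 = 1681 - 44 ≡ 39; y = λ·(22 - 39) - 42 ≡ 13. → (39, 13)
3G: (39, 13) + (22, 42). λ = (42 - 13)/(22 - 39) ≡ 29/30 mod 47. 30⁻¹ ≡ 11 (mod 47) since 30·11 = 330 ≡ 1, so λ ≡ 37.
  x = λ² - 39 - 22 = 1369 - 61 ≡ 39; y = λ·(39 - 39) - 13 ≡ 34. → (39, 34)
4G: (39, 34) + (22, 42). λ = (42 - 34)/(22 - 39) ≡ 8/30 mod 47. 30⁻¹ ≡ 11 (mod 47), so λ ≡ 41.
  x = λ² - 39 - 22 = 1681 - 61 ≡ 22; y = λ·(39 - 22) - 34 ≡ 5. → (22, 5)
5G: (22, 5) + (22, 42): same x and y₁ ≡ -y₂, so the sum is 𝒪.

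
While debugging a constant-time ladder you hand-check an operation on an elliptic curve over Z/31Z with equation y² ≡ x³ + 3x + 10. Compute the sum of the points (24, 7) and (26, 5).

(13, 13)

(24, 7) + (26, 5). λ = (5 - 7)/(26 - 24) ≡ 29/2 mod 31. 2⁻¹ ≡ 16 (mod 31), so λ ≡ 30.
  x = λ² - 24 - 26 = 900 - 50 ≡ 13; y = λ·(24 - 13) - 7 ≡ 13. → (13, 13)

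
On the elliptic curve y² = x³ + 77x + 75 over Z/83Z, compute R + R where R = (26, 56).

(60, 9)

tangent at (26, 56): λ = (3·26² + 77)/(2·56) ≡ 30/29. 29⁻¹ ≡ 63 (mod 83), so λ ≡ 30·63 ≡ 64.
  x = λ² - 26 - 26 = 4096 - 52 ≡ 60; y = λ·(26 - 60) - 56 ≡ 9. → (60, 9)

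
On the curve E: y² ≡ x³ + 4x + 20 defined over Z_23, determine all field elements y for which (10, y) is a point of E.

5, 18

x³ + 4x + 20 = 1060 ≡ 2 (mod 23).
Square roots of 2 mod 23: 5 and 18 (since 5² = 25 ≡ 2).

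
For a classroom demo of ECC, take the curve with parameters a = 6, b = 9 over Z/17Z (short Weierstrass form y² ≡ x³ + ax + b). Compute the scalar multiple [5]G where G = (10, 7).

(0, 3)

Double-and-add on 5 = (101)₂. Start with G = (10, 7) for the leading 1-bit.
double: tangent at (10, 7): λ = (3·10² + 6)/(2·7) ≡ 0/14. 14⁻¹ ≡ 11 (mod 17), so λ ≡ 0·11 ≡ 0.
  x = λ² - 10 - 10 = 0 - 20 ≡ 14; y = λ·(10 - 14) - 7 ≡ 10. → (14, 10)
double: tangent at (14, 10): λ = (3·14² + 6)/(2·10) ≡ 16/3. 3⁻¹ ≡ 6 (mod 17) since 3·6 = 18 ≡ 1, so λ ≡ 16·6 ≡ 11.
  x = λ² - 14 - 14 = 121 - 28 ≡ 8; y = λ·(14 - 8) - 10 ≡ 5. → (8, 5)
add G: (8, 5) + (10, 7). λ = (7 - 5)/(10 - 8) ≡ 2/2 mod 17. 2⁻¹ ≡ 9 (mod 17) since 2·9 = 18 ≡ 1, so λ ≡ 1.
  x = λ² - 8 - 10 = 1 - 18 ≡ 0; y = λ·(8 - 0) - 5 ≡ 3. → (0, 3)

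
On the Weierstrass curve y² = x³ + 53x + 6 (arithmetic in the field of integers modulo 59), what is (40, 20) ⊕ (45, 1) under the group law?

(38, 55)

(40, 20) + (45, 1). λ = (1 - 20)/(45 - 40) ≡ 40/5 mod 59. 5⁻¹ ≡ 12 (mod 59), so λ ≡ 8.
  x = λ² - 40 - 45 = 64 - 85 ≡ 38; y = λ·(40 - 38) - 20 ≡ 55. → (38, 55)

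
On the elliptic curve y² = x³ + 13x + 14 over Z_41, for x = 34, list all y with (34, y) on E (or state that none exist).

x³ + 13x + 14 = 39760 ≡ 31 (mod 41).
Square roots of 31 mod 41: 20 and 21 (since 20² = 400 ≡ 31).

20, 21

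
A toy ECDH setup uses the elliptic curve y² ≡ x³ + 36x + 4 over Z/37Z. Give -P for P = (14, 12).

-(14, 12) = (14, -12 mod 37) = (14, 25).

(14, 25)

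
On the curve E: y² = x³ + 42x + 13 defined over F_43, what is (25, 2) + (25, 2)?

tangent at (25, 2): λ = (3·25² + 42)/(2·2) ≡ 25/4. 4⁻¹ ≡ 11 (mod 43) since 4·11 = 44 ≡ 1, so λ ≡ 25·11 ≡ 17.
  x = λ² - 25 - 25 = 289 - 50 ≡ 24; y = λ·(25 - 24) - 2 ≡ 15. → (24, 15)

(24, 15)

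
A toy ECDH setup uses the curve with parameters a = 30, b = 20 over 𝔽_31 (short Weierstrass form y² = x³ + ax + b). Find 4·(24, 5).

Write G = (24, 5).
Double-and-add on 4 = (100)₂. Start with G = (24, 5) for the leading 1-bit.
double: tangent at (24, 5): λ = (3·24² + 30)/(2·5) ≡ 22/10. 10⁻¹ ≡ 28 (mod 31), so λ ≡ 22·28 ≡ 27.
  x = λ² - 24 - 24 = 729 - 48 ≡ 30; y = λ·(24 - 30) - 5 ≡ 19. → (30, 19)
double: tangent at (30, 19): λ = (3·30² + 30)/(2·19) ≡ 2/7. 7⁻¹ ≡ 9 (mod 31) since 7·9 = 63 ≡ 1, so λ ≡ 2·9 ≡ 18.
  x = λ² - 30 - 30 = 324 - 60 ≡ 16; y = λ·(30 - 16) - 19 ≡ 16. → (16, 16)

(16, 16)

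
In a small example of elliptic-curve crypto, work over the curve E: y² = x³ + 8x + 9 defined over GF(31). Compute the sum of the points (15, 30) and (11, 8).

(12, 2)

(15, 30) + (11, 8). λ = (8 - 30)/(11 - 15) ≡ 9/27 mod 31. 27⁻¹ ≡ 23 (mod 31) since 27·23 = 621 ≡ 1, so λ ≡ 21.
  x = λ² - 15 - 11 = 441 - 26 ≡ 12; y = λ·(15 - 12) - 30 ≡ 2. → (12, 2)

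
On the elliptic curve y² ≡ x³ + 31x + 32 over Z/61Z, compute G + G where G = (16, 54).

(13, 58)

tangent at (16, 54): λ = (3·16² + 31)/(2·54) ≡ 6/47. 47⁻¹ ≡ 13 (mod 61) since 47·13 = 611 ≡ 1, so λ ≡ 6·13 ≡ 17.
  x = λ² - 16 - 16 = 289 - 32 ≡ 13; y = λ·(16 - 13) - 54 ≡ 58. → (13, 58)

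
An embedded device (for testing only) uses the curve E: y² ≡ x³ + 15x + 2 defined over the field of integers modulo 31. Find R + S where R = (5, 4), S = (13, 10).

(0, 23)

(5, 4) + (13, 10). λ = (10 - 4)/(13 - 5) ≡ 6/8 mod 31. 8⁻¹ ≡ 4 (mod 31), so λ ≡ 24.
  x = λ² - 5 - 13 = 576 - 18 ≡ 0; y = λ·(5 - 0) - 4 ≡ 23. → (0, 23)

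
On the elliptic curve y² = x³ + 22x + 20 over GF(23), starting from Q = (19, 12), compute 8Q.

(19, 11)

Double-and-add on 8 = (1000)₂. Start with Q = (19, 12) for the leading 1-bit.
double: tangent at (19, 12): λ = (3·19² + 22)/(2·12) ≡ 1/1. 1⁻¹ ≡ 1 (mod 23), so λ ≡ 1·1 ≡ 1.
  x = λ² - 19 - 19 = 1 - 38 ≡ 9; y = λ·(19 - 9) - 12 ≡ 21. → (9, 21)
double: tangent at (9, 21): λ = (3·9² + 22)/(2·21) ≡ 12/19. 19⁻¹ ≡ 17 (mod 23), so λ ≡ 12·17 ≡ 20.
  x = λ² - 9 - 9 = 400 - 18 ≡ 14; y = λ·(9 - 14) - 21 ≡ 17. → (14, 17)
double: tangent at (14, 17): λ = (3·14² + 22)/(2·17) ≡ 12/11. 11⁻¹ ≡ 21 (mod 23) since 11·21 = 231 ≡ 1, so λ ≡ 12·21 ≡ 22.
  x = λ² - 14 - 14 = 484 - 28 ≡ 19; y = λ·(14 - 19) - 17 ≡ 11. → (19, 11)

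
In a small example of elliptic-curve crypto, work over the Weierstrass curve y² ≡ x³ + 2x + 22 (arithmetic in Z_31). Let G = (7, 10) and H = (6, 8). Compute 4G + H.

(7, 21)

First 4G:
Repeated addition: build up to 4G.
2G: tangent at (7, 10): λ = (3·7² + 2)/(2·10) ≡ 25/20. 20⁻¹ ≡ 14 (mod 31), so λ ≡ 25·14 ≡ 9.
  x = λ² - 7 - 7 = 81 - 14 ≡ 5; y = λ·(7 - 5) - 10 ≡ 8. → (5, 8)
3G: (5, 8) + (7, 10). λ = (10 - 8)/(7 - 5) ≡ 2/2 mod 31. 2⁻¹ ≡ 16 (mod 31) since 2·16 = 32 ≡ 1, so λ ≡ 1.
  x = λ² - 5 - 7 = 1 - 12 ≡ 20; y = λ·(5 - 20) - 8 ≡ 8. → (20, 8)
4G: (20, 8) + (7, 10). λ = (10 - 8)/(7 - 20) ≡ 2/18 mod 31. 18⁻¹ ≡ 19 (mod 31), so λ ≡ 7.
  x = λ² - 20 - 7 = 49 - 27 ≡ 22; y = λ·(20 - 22) - 8 ≡ 9. → (22, 9)
4G = (22, 9).
Finally 4G + H:
(22, 9) + (6, 8). λ = (8 - 9)/(6 - 22) ≡ 30/15 mod 31. 15⁻¹ ≡ 29 (mod 31), so λ ≡ 2.
  x = λ² - 22 - 6 = 4 - 28 ≡ 7; y = λ·(22 - 7) - 9 ≡ 21. → (7, 21)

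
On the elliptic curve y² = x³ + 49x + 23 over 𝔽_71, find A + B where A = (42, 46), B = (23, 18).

(42, 25)

(42, 46) + (23, 18). λ = (18 - 46)/(23 - 42) ≡ 43/52 mod 71. 52⁻¹ ≡ 56 (mod 71), so λ ≡ 65.
  x = λ² - 42 - 23 = 4225 - 65 ≡ 42; y = λ·(42 - 42) - 46 ≡ 25. → (42, 25)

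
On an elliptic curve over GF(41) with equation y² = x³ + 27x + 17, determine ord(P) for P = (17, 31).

2P: tangent at (17, 31): λ = (3·17² + 27)/(2·31) ≡ 33/21. 21⁻¹ ≡ 2 (mod 41), so λ ≡ 33·2 ≡ 25.
  x = λ² - 17 - 17 = 625 - 34 ≡ 17; y = λ·(17 - 17) - 31 ≡ 10. → (17, 10)
3P: (17, 10) + (17, 31): same x and y₁ ≡ -y₂, so the sum is 𝒪.
3P = 𝒪, so the order is 3.

3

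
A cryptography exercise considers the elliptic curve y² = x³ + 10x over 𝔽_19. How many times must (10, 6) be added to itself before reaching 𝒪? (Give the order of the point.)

10

2P: tangent at (10, 6): λ = (3·10² + 10)/(2·6) ≡ 6/12. 12⁻¹ ≡ 8 (mod 19), so λ ≡ 6·8 ≡ 10.
  x = λ² - 10 - 10 = 100 - 20 ≡ 4; y = λ·(10 - 4) - 6 ≡ 16. → (4, 16)
3P: (4, 16) + (10, 6). λ = (6 - 16)/(10 - 4) ≡ 9/6 mod 19. 6⁻¹ ≡ 16 (mod 19), so λ ≡ 11.
  x = λ² - 4 - 10 = 121 - 14 ≡ 12; y = λ·(4 - 12) - 16 ≡ 10. → (12, 10)
4P: (12, 10) + (10, 6). λ = (6 - 10)/(10 - 12) ≡ 15/17 mod 19. 17⁻¹ ≡ 9 (mod 19) since 17·9 = 153 ≡ 1, so λ ≡ 2.
  x = λ² - 12 - 10 = 4 - 22 ≡ 1; y = λ·(12 - 1) - 10 ≡ 12. → (1, 12)
5P: (1, 12) + (10, 6). λ = (6 - 12)/(10 - 1) ≡ 13/9 mod 19. 9⁻¹ ≡ 17 (mod 19), so λ ≡ 12.
  x = λ² - 1 - 10 = 144 - 11 ≡ 0; y = λ·(1 - 0) - 12 ≡ 0. → (0, 0)
6P: (0, 0) + (10, 6). λ = (6 - 0)/(10 - 0) ≡ 6/10 mod 19. 10⁻¹ ≡ 2 (mod 19), so λ ≡ 12.
  x = λ² - 0 - 10 = 144 - 10 ≡ 1; y = λ·(0 - 1) - 0 ≡ 7. → (1, 7)
7P: (1, 7) + (10, 6). λ = (6 - 7)/(10 - 1) ≡ 18/9 mod 19. 9⁻¹ ≡ 17 (mod 19), so λ ≡ 2.
  x = λ² - 1 - 10 = 4 - 11 ≡ 12; y = λ·(1 - 12) - 7 ≡ 9. → (12, 9)
8P: (12, 9) + (10, 6). λ = (6 - 9)/(10 - 12) ≡ 16/17 mod 19. 17⁻¹ ≡ 9 (mod 19) since 17·9 = 153 ≡ 1, so λ ≡ 11.
  x = λ² - 12 - 10 = 121 - 22 ≡ 4; y = λ·(12 - 4) - 9 ≡ 3. → (4, 3)
9P: (4, 3) + (10, 6). λ = (6 - 3)/(10 - 4) ≡ 3/6 mod 19. 6⁻¹ ≡ 16 (mod 19), so λ ≡ 10.
  x = λ² - 4 - 10 = 100 - 14 ≡ 10; y = λ·(4 - 10) - 3 ≡ 13. → (10, 13)
10P: (10, 13) + (10, 6): same x and y₁ ≡ -y₂, so the sum is 𝒪.
10P = 𝒪, so the order is 10.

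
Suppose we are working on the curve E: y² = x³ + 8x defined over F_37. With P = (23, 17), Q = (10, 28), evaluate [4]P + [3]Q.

First 4P:
Repeated addition: build up to 4P.
2P: tangent at (23, 17): λ = (3·23² + 8)/(2·17) ≡ 4/34. 34⁻¹ ≡ 12 (mod 37) since 34·12 = 408 ≡ 1, so λ ≡ 4·12 ≡ 11.
  x = λ² - 23 - 23 = 121 - 46 ≡ 1; y = λ·(23 - 1) - 17 ≡ 3. → (1, 3)
3P: (1, 3) + (23, 17). λ = (17 - 3)/(23 - 1) ≡ 14/22 mod 37. 22⁻¹ ≡ 32 (mod 37) since 22·32 = 704 ≡ 1, so λ ≡ 4.
  x = λ² - 1 - 23 = 16 - 24 ≡ 29; y = λ·(1 - 29) - 3 ≡ 33. → (29, 33)
4P: (29, 33) + (23, 17). λ = (17 - 33)/(23 - 29) ≡ 21/31 mod 37. 31⁻¹ ≡ 6 (mod 37) since 31·6 = 186 ≡ 1, so λ ≡ 15.
  x = λ² - 29 - 23 = 225 - 52 ≡ 25; y = λ·(29 - 25) - 33 ≡ 27. → (25, 27)
4P = (25, 27).
Next 3Q:
Repeated addition: build up to 3Q.
2Q: tangent at (10, 28): λ = (3·10² + 8)/(2·28) ≡ 12/19. 19⁻¹ ≡ 2 (mod 37) since 19·2 = 38 ≡ 1, so λ ≡ 12·2 ≡ 24.
  x = λ² - 10 - 10 = 576 - 20 ≡ 1; y = λ·(10 - 1) - 28 ≡ 3. → (1, 3)
3Q: (1, 3) + (10, 28). λ = (28 - 3)/(10 - 1) ≡ 25/9 mod 37. 9⁻¹ ≡ 33 (mod 37), so λ ≡ 11.
  x = λ² - 1 - 10 = 121 - 11 ≡ 36; y = λ·(1 - 36) - 3 ≡ 19. → (36, 19)
3Q = (36, 19).
Finally 4P + 3Q:
(25, 27) + (36, 19). λ = (19 - 27)/(36 - 25) ≡ 29/11 mod 37. 11⁻¹ ≡ 27 (mod 37) since 11·27 = 297 ≡ 1, so λ ≡ 6.
  x = λ² - 25 - 36 = 36 - 61 ≡ 12; y = λ·(25 - 12) - 27 ≡ 14. → (12, 14)

(12, 14)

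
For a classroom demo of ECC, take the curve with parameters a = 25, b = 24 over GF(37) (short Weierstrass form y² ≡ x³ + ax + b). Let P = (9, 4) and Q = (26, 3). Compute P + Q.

(9, 4) + (26, 3). λ = (3 - 4)/(26 - 9) ≡ 36/17 mod 37. 17⁻¹ ≡ 24 (mod 37) since 17·24 = 408 ≡ 1, so λ ≡ 13.
  x = λ² - 9 - 26 = 169 - 35 ≡ 23; y = λ·(9 - 23) - 4 ≡ 36. → (23, 36)

(23, 36)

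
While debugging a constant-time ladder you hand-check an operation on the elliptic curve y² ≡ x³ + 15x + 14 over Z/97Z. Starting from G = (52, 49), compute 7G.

Double-and-add on 7 = (111)₂. Start with G = (52, 49) for the leading 1-bit.
double: tangent at (52, 49): λ = (3·52² + 15)/(2·49) ≡ 76/1. 1⁻¹ ≡ 1 (mod 97), so λ ≡ 76·1 ≡ 76.
  x = λ² - 52 - 52 = 5776 - 104 ≡ 46; y = λ·(52 - 46) - 49 ≡ 19. → (46, 19)
add G: (46, 19) + (52, 49). λ = (49 - 19)/(52 - 46) ≡ 30/6 mod 97. 6⁻¹ ≡ 81 (mod 97) since 6·81 = 486 ≡ 1, so λ ≡ 5.
  x = λ² - 46 - 52 = 25 - 98 ≡ 24; y = λ·(46 - 24) - 19 ≡ 91. → (24, 91)
double: tangent at (24, 91): λ = (3·24² + 15)/(2·91) ≡ 94/85. 85⁻¹ ≡ 8 (mod 97), so λ ≡ 94·8 ≡ 73.
  x = λ² - 24 - 24 = 5329 - 48 ≡ 43; y = λ·(24 - 43) - 91 ≡ 74. → (43, 74)
add G: (43, 74) + (52, 49). λ = (49 - 74)/(52 - 43) ≡ 72/9 mod 97. 9⁻¹ ≡ 54 (mod 97), so λ ≡ 8.
  x = λ² - 43 - 52 = 64 - 95 ≡ 66; y = λ·(43 - 66) - 74 ≡ 33. → (66, 33)

(66, 33)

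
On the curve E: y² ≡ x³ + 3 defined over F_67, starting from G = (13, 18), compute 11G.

Double-and-add on 11 = (1011)₂. Start with G = (13, 18) for the leading 1-bit.
double: tangent at (13, 18): λ = (3·13² + 0)/(2·18) ≡ 38/36. 36⁻¹ ≡ 54 (mod 67), so λ ≡ 38·54 ≡ 42.
  x = λ² - 13 - 13 = 1764 - 26 ≡ 63; y = λ·(13 - 63) - 18 ≡ 26. → (63, 26)
double: tangent at (63, 26): λ = (3·63² + 0)/(2·26) ≡ 48/52. 52⁻¹ ≡ 58 (mod 67), so λ ≡ 48·58 ≡ 37.
  x = λ² - 63 - 63 = 1369 - 126 ≡ 37; y = λ·(63 - 37) - 26 ≡ 65. → (37, 65)
add G: (37, 65) + (13, 18). λ = (18 - 65)/(13 - 37) ≡ 20/43 mod 67. 43⁻¹ ≡ 53 (mod 67), so λ ≡ 55.
  x = λ² - 37 - 13 = 3025 - 50 ≡ 27; y = λ·(37 - 27) - 65 ≡ 16. → (27, 16)
double: tangent at (27, 16): λ = (3·27² + 0)/(2·16) ≡ 43/32. 32⁻¹ ≡ 44 (mod 67), so λ ≡ 43·44 ≡ 16.
  x = λ² - 27 - 27 = 256 - 54 ≡ 1; y = λ·(27 - 1) - 16 ≡ 65. → (1, 65)
add G: (1, 65) + (13, 18). λ = (18 - 65)/(13 - 1) ≡ 20/12 mod 67. 12⁻¹ ≡ 28 (mod 67) since 12·28 = 336 ≡ 1, so λ ≡ 24.
  x = λ² - 1 - 13 = 576 - 14 ≡ 26; y = λ·(1 - 26) - 65 ≡ 5. → (26, 5)

(26, 5)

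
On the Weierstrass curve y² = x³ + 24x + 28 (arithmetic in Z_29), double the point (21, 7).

tangent at (21, 7): λ = (3·21² + 24)/(2·7) ≡ 13/14. 14⁻¹ ≡ 27 (mod 29), so λ ≡ 13·27 ≡ 3.
  x = λ² - 21 - 21 = 9 - 42 ≡ 25; y = λ·(21 - 25) - 7 ≡ 10. → (25, 10)

(25, 10)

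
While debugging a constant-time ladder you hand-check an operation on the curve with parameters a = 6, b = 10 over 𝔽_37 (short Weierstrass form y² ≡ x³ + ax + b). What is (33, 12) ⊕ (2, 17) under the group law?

(33, 12) + (2, 17). λ = (17 - 12)/(2 - 33) ≡ 5/6 mod 37. 6⁻¹ ≡ 31 (mod 37) since 6·31 = 186 ≡ 1, so λ ≡ 7.
  x = λ² - 33 - 2 = 49 - 35 ≡ 14; y = λ·(33 - 14) - 12 ≡ 10. → (14, 10)

(14, 10)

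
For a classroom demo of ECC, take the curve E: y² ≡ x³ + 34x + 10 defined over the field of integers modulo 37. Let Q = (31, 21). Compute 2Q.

tangent at (31, 21): λ = (3·31² + 34)/(2·21) ≡ 31/5. 5⁻¹ ≡ 15 (mod 37), so λ ≡ 31·15 ≡ 21.
  x = λ² - 31 - 31 = 441 - 62 ≡ 9; y = λ·(31 - 9) - 21 ≡ 34. → (9, 34)

(9, 34)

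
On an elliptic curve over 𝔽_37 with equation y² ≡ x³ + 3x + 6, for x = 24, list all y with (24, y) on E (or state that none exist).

x³ + 3x + 6 = 13902 ≡ 27 (mod 37).
Square roots of 27 mod 37: 8 and 29 (since 8² = 64 ≡ 27).

8, 29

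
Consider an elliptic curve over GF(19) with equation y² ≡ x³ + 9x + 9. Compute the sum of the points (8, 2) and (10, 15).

(8, 2) + (10, 15). λ = (15 - 2)/(10 - 8) ≡ 13/2 mod 19. 2⁻¹ ≡ 10 (mod 19), so λ ≡ 16.
  x = λ² - 8 - 10 = 256 - 18 ≡ 10; y = λ·(8 - 10) - 2 ≡ 4. → (10, 4)

(10, 4)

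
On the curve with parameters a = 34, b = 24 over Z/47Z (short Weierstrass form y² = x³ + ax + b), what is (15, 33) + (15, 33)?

tangent at (15, 33): λ = (3·15² + 34)/(2·33) ≡ 4/19. 19⁻¹ ≡ 5 (mod 47) since 19·5 = 95 ≡ 1, so λ ≡ 4·5 ≡ 20.
  x = λ² - 15 - 15 = 400 - 30 ≡ 41; y = λ·(15 - 41) - 33 ≡ 11. → (41, 11)

(41, 11)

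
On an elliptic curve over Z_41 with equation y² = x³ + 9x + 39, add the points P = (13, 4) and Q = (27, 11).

(13, 4) + (27, 11). λ = (11 - 4)/(27 - 13) ≡ 7/14 mod 41. 14⁻¹ ≡ 3 (mod 41) since 14·3 = 42 ≡ 1, so λ ≡ 21.
  x = λ² - 13 - 27 = 441 - 40 ≡ 32; y = λ·(13 - 32) - 4 ≡ 7. → (32, 7)

(32, 7)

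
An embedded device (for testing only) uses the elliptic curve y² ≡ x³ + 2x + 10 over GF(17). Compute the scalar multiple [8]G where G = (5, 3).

(5, 14)

Repeated addition: build up to 8G.
2G: tangent at (5, 3): λ = (3·5² + 2)/(2·3) ≡ 9/6. 6⁻¹ ≡ 3 (mod 17), so λ ≡ 9·3 ≡ 10.
  x = λ² - 5 - 5 = 100 - 10 ≡ 5; y = λ·(5 - 5) - 3 ≡ 14. → (5, 14)
3G: (5, 14) + (5, 3): same x and y₁ ≡ -y₂, so the sum is the point at infinity.
4G: the point at infinity + (5, 3) = (5, 3) (identity).
5G: tangent at (5, 3): λ = (3·5² + 2)/(2·3) ≡ 9/6. 6⁻¹ ≡ 3 (mod 17), so λ ≡ 9·3 ≡ 10.
  x = λ² - 5 - 5 = 100 - 10 ≡ 5; y = λ·(5 - 5) - 3 ≡ 14. → (5, 14)
6G: (5, 14) + (5, 3): same x and y₁ ≡ -y₂, so the sum is the point at infinity.
7G: the point at infinity + (5, 3) = (5, 3) (identity).
8G: tangent at (5, 3): λ = (3·5² + 2)/(2·3) ≡ 9/6. 6⁻¹ ≡ 3 (mod 17), so λ ≡ 9·3 ≡ 10.
  x = λ² - 5 - 5 = 100 - 10 ≡ 5; y = λ·(5 - 5) - 3 ≡ 14. → (5, 14)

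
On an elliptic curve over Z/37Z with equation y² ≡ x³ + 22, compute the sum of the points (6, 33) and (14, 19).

(6, 33) + (14, 19). λ = (19 - 33)/(14 - 6) ≡ 23/8 mod 37. 8⁻¹ ≡ 14 (mod 37) since 8·14 = 112 ≡ 1, so λ ≡ 26.
  x = λ² - 6 - 14 = 676 - 20 ≡ 27; y = λ·(6 - 27) - 33 ≡ 13. → (27, 13)

(27, 13)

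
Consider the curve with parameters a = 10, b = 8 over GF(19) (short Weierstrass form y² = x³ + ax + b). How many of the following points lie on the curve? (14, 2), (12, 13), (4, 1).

(14, 2): 2² ≡ 4, rhs ≡ 4 → on.
(12, 13): 13² ≡ 17, rhs ≡ 13 → off.
(4, 1): 1² ≡ 1, rhs ≡ 17 → off.

1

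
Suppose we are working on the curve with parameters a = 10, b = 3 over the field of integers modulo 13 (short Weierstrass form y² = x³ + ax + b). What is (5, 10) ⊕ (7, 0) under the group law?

(5, 10) + (7, 0). λ = (0 - 10)/(7 - 5) ≡ 3/2 mod 13. 2⁻¹ ≡ 7 (mod 13), so λ ≡ 8.
  x = λ² - 5 - 7 = 64 - 12 ≡ 0; y = λ·(5 - 0) - 10 ≡ 4. → (0, 4)

(0, 4)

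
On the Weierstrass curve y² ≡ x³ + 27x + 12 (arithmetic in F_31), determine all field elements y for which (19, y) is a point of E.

none

x³ + 27x + 12 = 7384 ≡ 6 (mod 31).
6 is a non-residue mod 31; no y exists.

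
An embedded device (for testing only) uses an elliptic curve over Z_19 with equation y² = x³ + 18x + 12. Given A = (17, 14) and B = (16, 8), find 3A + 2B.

(7, 5)

First 3A:
Repeated addition: build up to 3A.
2A: tangent at (17, 14): λ = (3·17² + 18)/(2·14) ≡ 11/9. 9⁻¹ ≡ 17 (mod 19), so λ ≡ 11·17 ≡ 16.
  x = λ² - 17 - 17 = 256 - 34 ≡ 13; y = λ·(17 - 13) - 14 ≡ 12. → (13, 12)
3A: (13, 12) + (17, 14). λ = (14 - 12)/(17 - 13) ≡ 2/4 mod 19. 4⁻¹ ≡ 5 (mod 19), so λ ≡ 10.
  x = λ² - 13 - 17 = 100 - 30 ≡ 13; y = λ·(13 - 13) - 12 ≡ 7. → (13, 7)
3A = (13, 7).
Next 2B:
Repeated addition: build up to 2B.
2B: tangent at (16, 8): λ = (3·16² + 18)/(2·8) ≡ 7/16. 16⁻¹ ≡ 6 (mod 19), so λ ≡ 7·6 ≡ 4.
  x = λ² - 16 - 16 = 16 - 32 ≡ 3; y = λ·(16 - 3) - 8 ≡ 6. → (3, 6)
2B = (3, 6).
Finally 3A + 2B:
(13, 7) + (3, 6). λ = (6 - 7)/(3 - 13) ≡ 18/9 mod 19. 9⁻¹ ≡ 17 (mod 19) since 9·17 = 153 ≡ 1, so λ ≡ 2.
  x = λ² - 13 - 3 = 4 - 16 ≡ 7; y = λ·(13 - 7) - 7 ≡ 5. → (7, 5)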